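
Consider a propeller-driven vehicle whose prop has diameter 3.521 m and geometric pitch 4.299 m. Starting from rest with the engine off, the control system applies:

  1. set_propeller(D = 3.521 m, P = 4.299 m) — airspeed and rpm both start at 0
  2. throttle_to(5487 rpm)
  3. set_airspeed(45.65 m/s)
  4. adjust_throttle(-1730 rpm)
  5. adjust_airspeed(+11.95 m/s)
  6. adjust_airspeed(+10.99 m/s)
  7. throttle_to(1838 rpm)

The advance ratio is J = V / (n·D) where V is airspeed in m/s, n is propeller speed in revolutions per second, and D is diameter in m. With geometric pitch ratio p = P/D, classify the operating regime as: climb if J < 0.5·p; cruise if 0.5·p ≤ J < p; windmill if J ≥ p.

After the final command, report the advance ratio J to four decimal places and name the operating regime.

J = 0.6359, regime = cruise

set_propeller: D = 3.521 m, P = 4.299 m (p = P/D = 1.220960); state ← (V=0, rpm=0)
throttle_to(5487): rpm ← 5487
set_airspeed(45.65): V ← 45.65 m/s
adjust_throttle(-1730): rpm ← 5487 -1730 = 3757
adjust_airspeed(+11.95): V ← 45.65 +11.95 = 57.6 m/s
adjust_airspeed(+10.99): V ← 57.6 +10.99 = 68.59 m/s
throttle_to(1838): rpm ← 1838
final state: V = 68.59 m/s, rpm = 1838 → n = rpm/60 = 30.633333 rev/s
J = V / (n·D) = 68.59 / (30.633333 × 3.521) = 0.635917
regime bands: climb J<0.6105 | cruise [0.6105, 1.2210) | windmill J≥1.2210
J = 0.6359 → cruise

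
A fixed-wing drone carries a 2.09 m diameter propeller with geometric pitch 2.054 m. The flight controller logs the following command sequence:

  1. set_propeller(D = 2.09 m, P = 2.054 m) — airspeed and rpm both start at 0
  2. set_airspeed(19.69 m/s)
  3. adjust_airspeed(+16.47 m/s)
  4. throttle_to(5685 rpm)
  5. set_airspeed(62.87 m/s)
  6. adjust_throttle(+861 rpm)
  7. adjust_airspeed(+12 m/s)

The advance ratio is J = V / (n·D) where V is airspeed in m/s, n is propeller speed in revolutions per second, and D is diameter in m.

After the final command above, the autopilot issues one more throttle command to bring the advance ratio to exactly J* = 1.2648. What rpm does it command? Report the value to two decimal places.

set_propeller: D = 2.09 m, P = 2.054 m (p = P/D = 0.982775); state ← (V=0, rpm=0)
set_airspeed(19.69): V ← 19.69 m/s
adjust_airspeed(+16.47): V ← 19.69 +16.47 = 36.16 m/s
throttle_to(5685): rpm ← 5685
set_airspeed(62.87): V ← 62.87 m/s
adjust_throttle(+861): rpm ← 5685 +861 = 6546
adjust_airspeed(+12): V ← 62.87 +12 = 74.87 m/s
final state: V = 74.87 m/s, rpm = 6546 → n = rpm/60 = 109.100000 rev/s
target J* = 1.2648; solve J* = V/(n·D) for n: n = V/(J*·D) = 74.87/(1.2648 × 2.09) = 28.323029 rev/s
rpm = 60·n = 1699.381713

rpm = 1699.38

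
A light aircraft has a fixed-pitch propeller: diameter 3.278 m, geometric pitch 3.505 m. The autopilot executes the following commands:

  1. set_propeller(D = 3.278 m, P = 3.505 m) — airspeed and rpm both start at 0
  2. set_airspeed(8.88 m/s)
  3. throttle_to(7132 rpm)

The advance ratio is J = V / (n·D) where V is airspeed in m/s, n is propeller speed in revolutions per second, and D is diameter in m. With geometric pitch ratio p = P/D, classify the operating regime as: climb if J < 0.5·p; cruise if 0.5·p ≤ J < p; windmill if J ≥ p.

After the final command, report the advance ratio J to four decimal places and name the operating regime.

J = 0.0228, regime = climb

set_propeller: D = 3.278 m, P = 3.505 m (p = P/D = 1.069250); state ← (V=0, rpm=0)
set_airspeed(8.88): V ← 8.88 m/s
throttle_to(7132): rpm ← 7132
final state: V = 8.88 m/s, rpm = 7132 → n = rpm/60 = 118.866667 rev/s
J = V / (n·D) = 8.88 / (118.866667 × 3.278) = 0.022790
regime bands: climb J<0.5346 | cruise [0.5346, 1.0692) | windmill J≥1.0692
J = 0.0228 → climb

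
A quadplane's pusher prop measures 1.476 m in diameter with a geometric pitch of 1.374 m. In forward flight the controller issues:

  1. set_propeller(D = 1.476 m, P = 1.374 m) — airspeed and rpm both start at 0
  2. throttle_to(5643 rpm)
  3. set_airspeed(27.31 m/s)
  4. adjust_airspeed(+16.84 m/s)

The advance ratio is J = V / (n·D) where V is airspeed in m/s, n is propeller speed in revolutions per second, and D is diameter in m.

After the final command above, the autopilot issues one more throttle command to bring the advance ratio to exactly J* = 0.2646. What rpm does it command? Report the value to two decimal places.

rpm = 6782.75

set_propeller: D = 1.476 m, P = 1.374 m (p = P/D = 0.930894); state ← (V=0, rpm=0)
throttle_to(5643): rpm ← 5643
set_airspeed(27.31): V ← 27.31 m/s
adjust_airspeed(+16.84): V ← 27.31 +16.84 = 44.15 m/s
final state: V = 44.15 m/s, rpm = 5643 → n = rpm/60 = 94.050000 rev/s
target J* = 0.2646; solve J* = V/(n·D) for n: n = V/(J*·D) = 44.15/(0.2646 × 1.476) = 113.045821 rev/s
rpm = 60·n = 6782.749233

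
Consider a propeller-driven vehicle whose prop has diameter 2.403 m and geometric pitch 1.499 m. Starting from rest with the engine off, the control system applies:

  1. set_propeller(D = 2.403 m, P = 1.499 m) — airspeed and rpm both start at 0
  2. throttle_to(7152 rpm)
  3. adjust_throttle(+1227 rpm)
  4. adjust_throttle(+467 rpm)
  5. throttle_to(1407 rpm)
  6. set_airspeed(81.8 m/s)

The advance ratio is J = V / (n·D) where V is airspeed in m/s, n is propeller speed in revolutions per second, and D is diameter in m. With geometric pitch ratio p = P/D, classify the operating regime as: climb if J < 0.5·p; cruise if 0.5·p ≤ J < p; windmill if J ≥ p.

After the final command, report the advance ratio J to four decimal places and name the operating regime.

J = 1.4516, regime = windmill

set_propeller: D = 2.403 m, P = 1.499 m (p = P/D = 0.623804); state ← (V=0, rpm=0)
throttle_to(7152): rpm ← 7152
adjust_throttle(+1227): rpm ← 7152 +1227 = 8379
adjust_throttle(+467): rpm ← 8379 +467 = 8846
throttle_to(1407): rpm ← 1407
set_airspeed(81.8): V ← 81.8 m/s
final state: V = 81.8 m/s, rpm = 1407 → n = rpm/60 = 23.450000 rev/s
J = V / (n·D) = 81.8 / (23.450000 × 2.403) = 1.451633
regime bands: climb J<0.3119 | cruise [0.3119, 0.6238) | windmill J≥0.6238
J = 1.4516 → windmill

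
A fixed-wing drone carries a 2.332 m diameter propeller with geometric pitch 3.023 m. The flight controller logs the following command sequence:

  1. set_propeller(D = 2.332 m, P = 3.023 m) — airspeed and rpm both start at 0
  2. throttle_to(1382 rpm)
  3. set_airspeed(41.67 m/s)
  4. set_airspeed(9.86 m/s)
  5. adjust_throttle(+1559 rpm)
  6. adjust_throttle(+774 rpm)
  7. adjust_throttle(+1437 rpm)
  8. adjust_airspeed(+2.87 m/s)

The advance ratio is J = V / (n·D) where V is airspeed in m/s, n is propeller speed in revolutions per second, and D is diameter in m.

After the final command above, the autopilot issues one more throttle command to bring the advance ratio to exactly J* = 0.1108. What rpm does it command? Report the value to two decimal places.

set_propeller: D = 2.332 m, P = 3.023 m (p = P/D = 1.296312); state ← (V=0, rpm=0)
throttle_to(1382): rpm ← 1382
set_airspeed(41.67): V ← 41.67 m/s
set_airspeed(9.86): V ← 9.86 m/s
adjust_throttle(+1559): rpm ← 1382 +1559 = 2941
adjust_throttle(+774): rpm ← 2941 +774 = 3715
adjust_throttle(+1437): rpm ← 3715 +1437 = 5152
adjust_airspeed(+2.87): V ← 9.86 +2.87 = 12.73 m/s
final state: V = 12.73 m/s, rpm = 5152 → n = rpm/60 = 85.866667 rev/s
target J* = 0.1108; solve J* = V/(n·D) for n: n = V/(J*·D) = 12.73/(0.1108 × 2.332) = 49.267451 rev/s
rpm = 60·n = 2956.047086

rpm = 2956.05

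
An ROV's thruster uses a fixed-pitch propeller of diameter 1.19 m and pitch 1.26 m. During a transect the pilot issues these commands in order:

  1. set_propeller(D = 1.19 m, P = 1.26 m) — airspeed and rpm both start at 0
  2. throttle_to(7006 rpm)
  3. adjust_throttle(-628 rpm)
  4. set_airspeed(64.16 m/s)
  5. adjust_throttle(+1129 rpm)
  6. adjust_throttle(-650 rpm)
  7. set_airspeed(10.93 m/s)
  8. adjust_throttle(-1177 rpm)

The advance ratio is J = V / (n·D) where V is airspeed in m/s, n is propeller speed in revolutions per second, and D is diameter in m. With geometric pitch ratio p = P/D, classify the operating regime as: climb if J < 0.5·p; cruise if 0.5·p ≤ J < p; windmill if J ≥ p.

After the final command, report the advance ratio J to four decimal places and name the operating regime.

J = 0.0970, regime = climb

set_propeller: D = 1.19 m, P = 1.26 m (p = P/D = 1.058824); state ← (V=0, rpm=0)
throttle_to(7006): rpm ← 7006
adjust_throttle(-628): rpm ← 7006 -628 = 6378
set_airspeed(64.16): V ← 64.16 m/s
adjust_throttle(+1129): rpm ← 6378 +1129 = 7507
adjust_throttle(-650): rpm ← 7507 -650 = 6857
set_airspeed(10.93): V ← 10.93 m/s
adjust_throttle(-1177): rpm ← 6857 -1177 = 5680
final state: V = 10.93 m/s, rpm = 5680 → n = rpm/60 = 94.666667 rev/s
J = V / (n·D) = 10.93 / (94.666667 × 1.19) = 0.097023
regime bands: climb J<0.5294 | cruise [0.5294, 1.0588) | windmill J≥1.0588
J = 0.0970 → climb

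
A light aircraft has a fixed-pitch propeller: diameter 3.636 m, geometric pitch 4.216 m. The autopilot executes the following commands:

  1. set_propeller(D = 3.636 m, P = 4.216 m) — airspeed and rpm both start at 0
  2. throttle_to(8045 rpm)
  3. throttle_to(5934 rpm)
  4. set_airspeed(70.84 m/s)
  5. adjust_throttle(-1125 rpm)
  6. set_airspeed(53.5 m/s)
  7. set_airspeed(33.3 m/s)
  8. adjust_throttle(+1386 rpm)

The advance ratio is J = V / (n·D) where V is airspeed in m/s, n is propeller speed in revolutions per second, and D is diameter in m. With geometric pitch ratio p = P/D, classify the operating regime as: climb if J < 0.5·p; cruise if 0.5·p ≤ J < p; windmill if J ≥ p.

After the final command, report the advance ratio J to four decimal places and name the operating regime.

set_propeller: D = 3.636 m, P = 4.216 m (p = P/D = 1.159516); state ← (V=0, rpm=0)
throttle_to(8045): rpm ← 8045
throttle_to(5934): rpm ← 5934
set_airspeed(70.84): V ← 70.84 m/s
adjust_throttle(-1125): rpm ← 5934 -1125 = 4809
set_airspeed(53.5): V ← 53.5 m/s
set_airspeed(33.3): V ← 33.3 m/s
adjust_throttle(+1386): rpm ← 4809 +1386 = 6195
final state: V = 33.3 m/s, rpm = 6195 → n = rpm/60 = 103.250000 rev/s
J = V / (n·D) = 33.3 / (103.250000 × 3.636) = 0.088701
regime bands: climb J<0.5798 | cruise [0.5798, 1.1595) | windmill J≥1.1595
J = 0.0887 → climb

J = 0.0887, regime = climb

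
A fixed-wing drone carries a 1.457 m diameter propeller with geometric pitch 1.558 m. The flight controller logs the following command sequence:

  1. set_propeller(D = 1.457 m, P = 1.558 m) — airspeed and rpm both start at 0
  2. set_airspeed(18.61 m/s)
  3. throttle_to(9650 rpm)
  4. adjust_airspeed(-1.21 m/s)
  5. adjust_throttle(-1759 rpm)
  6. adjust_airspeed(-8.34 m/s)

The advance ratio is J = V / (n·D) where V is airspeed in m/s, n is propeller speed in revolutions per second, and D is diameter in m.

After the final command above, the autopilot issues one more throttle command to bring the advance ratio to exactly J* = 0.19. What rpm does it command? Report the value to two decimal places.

set_propeller: D = 1.457 m, P = 1.558 m (p = P/D = 1.069321); state ← (V=0, rpm=0)
set_airspeed(18.61): V ← 18.61 m/s
throttle_to(9650): rpm ← 9650
adjust_airspeed(-1.21): V ← 18.61 -1.21 = 17.4 m/s
adjust_throttle(-1759): rpm ← 9650 -1759 = 7891
adjust_airspeed(-8.34): V ← 17.4 -8.34 = 9.06 m/s
final state: V = 9.06 m/s, rpm = 7891 → n = rpm/60 = 131.516667 rev/s
target J* = 0.19; solve J* = V/(n·D) for n: n = V/(J*·D) = 9.06/(0.19 × 1.457) = 32.727667 rev/s
rpm = 60·n = 1963.660008

rpm = 1963.66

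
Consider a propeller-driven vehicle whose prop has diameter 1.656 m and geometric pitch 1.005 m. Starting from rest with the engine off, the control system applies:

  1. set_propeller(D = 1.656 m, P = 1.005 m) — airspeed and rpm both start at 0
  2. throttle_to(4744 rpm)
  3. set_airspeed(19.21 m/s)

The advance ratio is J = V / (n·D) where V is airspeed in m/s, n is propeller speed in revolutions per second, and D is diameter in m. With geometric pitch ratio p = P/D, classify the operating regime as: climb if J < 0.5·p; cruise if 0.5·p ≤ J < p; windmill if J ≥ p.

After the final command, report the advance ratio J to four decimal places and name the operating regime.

J = 0.1467, regime = climb

set_propeller: D = 1.656 m, P = 1.005 m (p = P/D = 0.606884); state ← (V=0, rpm=0)
throttle_to(4744): rpm ← 4744
set_airspeed(19.21): V ← 19.21 m/s
final state: V = 19.21 m/s, rpm = 4744 → n = rpm/60 = 79.066667 rev/s
J = V / (n·D) = 19.21 / (79.066667 × 1.656) = 0.146715
regime bands: climb J<0.3034 | cruise [0.3034, 0.6069) | windmill J≥0.6069
J = 0.1467 → climb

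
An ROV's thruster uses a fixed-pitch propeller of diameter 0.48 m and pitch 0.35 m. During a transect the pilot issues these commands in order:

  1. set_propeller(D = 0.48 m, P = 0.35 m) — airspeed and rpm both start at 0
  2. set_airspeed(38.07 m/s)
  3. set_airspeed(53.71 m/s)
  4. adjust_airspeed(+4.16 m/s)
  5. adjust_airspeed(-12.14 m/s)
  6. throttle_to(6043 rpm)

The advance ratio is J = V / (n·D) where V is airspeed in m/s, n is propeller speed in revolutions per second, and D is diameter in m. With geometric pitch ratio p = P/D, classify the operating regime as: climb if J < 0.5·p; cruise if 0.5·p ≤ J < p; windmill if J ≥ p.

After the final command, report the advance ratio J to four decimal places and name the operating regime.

J = 0.9459, regime = windmill

set_propeller: D = 0.48 m, P = 0.35 m (p = P/D = 0.729167); state ← (V=0, rpm=0)
set_airspeed(38.07): V ← 38.07 m/s
set_airspeed(53.71): V ← 53.71 m/s
adjust_airspeed(+4.16): V ← 53.71 +4.16 = 57.87 m/s
adjust_airspeed(-12.14): V ← 57.87 -12.14 = 45.73 m/s
throttle_to(6043): rpm ← 6043
final state: V = 45.73 m/s, rpm = 6043 → n = rpm/60 = 100.716667 rev/s
J = V / (n·D) = 45.73 / (100.716667 × 0.48) = 0.945929
regime bands: climb J<0.3646 | cruise [0.3646, 0.7292) | windmill J≥0.7292
J = 0.9459 → windmill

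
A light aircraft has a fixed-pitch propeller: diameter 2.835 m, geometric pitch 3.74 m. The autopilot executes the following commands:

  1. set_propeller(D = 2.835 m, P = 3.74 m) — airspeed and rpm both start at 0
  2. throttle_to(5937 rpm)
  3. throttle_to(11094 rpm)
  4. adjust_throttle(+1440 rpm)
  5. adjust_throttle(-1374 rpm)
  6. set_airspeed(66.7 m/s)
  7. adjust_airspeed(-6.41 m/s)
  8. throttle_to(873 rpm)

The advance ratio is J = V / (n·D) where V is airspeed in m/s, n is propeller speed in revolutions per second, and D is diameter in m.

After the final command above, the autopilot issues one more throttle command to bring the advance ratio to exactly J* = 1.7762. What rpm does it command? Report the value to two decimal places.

rpm = 718.38

set_propeller: D = 2.835 m, P = 3.74 m (p = P/D = 1.319224); state ← (V=0, rpm=0)
throttle_to(5937): rpm ← 5937
throttle_to(11094): rpm ← 11094
adjust_throttle(+1440): rpm ← 11094 +1440 = 12534
adjust_throttle(-1374): rpm ← 12534 -1374 = 11160
set_airspeed(66.7): V ← 66.7 m/s
adjust_airspeed(-6.41): V ← 66.7 -6.41 = 60.29 m/s
throttle_to(873): rpm ← 873
final state: V = 60.29 m/s, rpm = 873 → n = rpm/60 = 14.550000 rev/s
target J* = 1.7762; solve J* = V/(n·D) for n: n = V/(J*·D) = 60.29/(1.7762 × 2.835) = 11.972928 rev/s
rpm = 60·n = 718.375654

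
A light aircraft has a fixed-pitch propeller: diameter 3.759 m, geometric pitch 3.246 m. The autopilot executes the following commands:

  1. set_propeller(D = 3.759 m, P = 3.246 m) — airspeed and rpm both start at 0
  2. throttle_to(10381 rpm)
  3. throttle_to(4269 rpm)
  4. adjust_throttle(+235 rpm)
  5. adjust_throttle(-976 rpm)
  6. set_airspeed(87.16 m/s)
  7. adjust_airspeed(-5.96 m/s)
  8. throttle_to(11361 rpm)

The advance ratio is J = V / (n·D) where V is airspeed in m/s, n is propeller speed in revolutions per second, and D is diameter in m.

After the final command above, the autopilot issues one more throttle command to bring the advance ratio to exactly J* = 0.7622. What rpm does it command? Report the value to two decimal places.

rpm = 1700.46

set_propeller: D = 3.759 m, P = 3.246 m (p = P/D = 0.863528); state ← (V=0, rpm=0)
throttle_to(10381): rpm ← 10381
throttle_to(4269): rpm ← 4269
adjust_throttle(+235): rpm ← 4269 +235 = 4504
adjust_throttle(-976): rpm ← 4504 -976 = 3528
set_airspeed(87.16): V ← 87.16 m/s
adjust_airspeed(-5.96): V ← 87.16 -5.96 = 81.2 m/s
throttle_to(11361): rpm ← 11361
final state: V = 81.2 m/s, rpm = 11361 → n = rpm/60 = 189.350000 rev/s
target J* = 0.7622; solve J* = V/(n·D) for n: n = V/(J*·D) = 81.2/(0.7622 × 3.759) = 28.340973 rev/s
rpm = 60·n = 1700.458391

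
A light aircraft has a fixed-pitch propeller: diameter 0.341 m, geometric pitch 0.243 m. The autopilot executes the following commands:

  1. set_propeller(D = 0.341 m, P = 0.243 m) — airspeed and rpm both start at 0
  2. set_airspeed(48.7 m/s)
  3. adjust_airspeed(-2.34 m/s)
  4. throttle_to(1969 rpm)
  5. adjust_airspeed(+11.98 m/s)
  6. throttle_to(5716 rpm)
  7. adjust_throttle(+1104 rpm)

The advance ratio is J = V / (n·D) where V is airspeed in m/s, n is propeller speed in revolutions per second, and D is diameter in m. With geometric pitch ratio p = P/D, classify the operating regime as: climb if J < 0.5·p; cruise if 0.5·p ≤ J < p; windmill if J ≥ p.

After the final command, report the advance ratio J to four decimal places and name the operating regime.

set_propeller: D = 0.341 m, P = 0.243 m (p = P/D = 0.712610); state ← (V=0, rpm=0)
set_airspeed(48.7): V ← 48.7 m/s
adjust_airspeed(-2.34): V ← 48.7 -2.34 = 46.36 m/s
throttle_to(1969): rpm ← 1969
adjust_airspeed(+11.98): V ← 46.36 +11.98 = 58.34 m/s
throttle_to(5716): rpm ← 5716
adjust_throttle(+1104): rpm ← 5716 +1104 = 6820
final state: V = 58.34 m/s, rpm = 6820 → n = rpm/60 = 113.666667 rev/s
J = V / (n·D) = 58.34 / (113.666667 × 0.341) = 1.505147
regime bands: climb J<0.3563 | cruise [0.3563, 0.7126) | windmill J≥0.7126
J = 1.5051 → windmill

J = 1.5051, regime = windmill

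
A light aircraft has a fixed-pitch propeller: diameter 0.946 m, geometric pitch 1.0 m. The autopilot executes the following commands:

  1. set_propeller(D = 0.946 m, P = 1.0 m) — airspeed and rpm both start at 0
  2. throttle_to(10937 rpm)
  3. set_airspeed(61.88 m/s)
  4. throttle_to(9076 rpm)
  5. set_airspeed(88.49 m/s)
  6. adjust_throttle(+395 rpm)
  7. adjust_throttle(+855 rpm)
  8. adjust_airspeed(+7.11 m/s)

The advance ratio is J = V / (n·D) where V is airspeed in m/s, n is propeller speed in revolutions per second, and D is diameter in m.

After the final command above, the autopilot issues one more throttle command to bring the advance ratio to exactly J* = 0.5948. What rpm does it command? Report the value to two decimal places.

set_propeller: D = 0.946 m, P = 1.0 m (p = P/D = 1.057082); state ← (V=0, rpm=0)
throttle_to(10937): rpm ← 10937
set_airspeed(61.88): V ← 61.88 m/s
throttle_to(9076): rpm ← 9076
set_airspeed(88.49): V ← 88.49 m/s
adjust_throttle(+395): rpm ← 9076 +395 = 9471
adjust_throttle(+855): rpm ← 9471 +855 = 10326
adjust_airspeed(+7.11): V ← 88.49 +7.11 = 95.6 m/s
final state: V = 95.6 m/s, rpm = 10326 → n = rpm/60 = 172.100000 rev/s
target J* = 0.5948; solve J* = V/(n·D) for n: n = V/(J*·D) = 95.6/(0.5948 × 0.946) = 169.900946 rev/s
rpm = 60·n = 10194.056737

rpm = 10194.06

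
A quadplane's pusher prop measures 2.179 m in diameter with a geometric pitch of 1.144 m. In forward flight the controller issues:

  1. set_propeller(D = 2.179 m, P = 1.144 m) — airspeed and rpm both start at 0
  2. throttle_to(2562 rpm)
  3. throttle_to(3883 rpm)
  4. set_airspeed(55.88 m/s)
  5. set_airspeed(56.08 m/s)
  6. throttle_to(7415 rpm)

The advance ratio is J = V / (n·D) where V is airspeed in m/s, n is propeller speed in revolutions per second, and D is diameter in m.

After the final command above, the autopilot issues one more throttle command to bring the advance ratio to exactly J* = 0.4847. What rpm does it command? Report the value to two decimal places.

set_propeller: D = 2.179 m, P = 1.144 m (p = P/D = 0.525011); state ← (V=0, rpm=0)
throttle_to(2562): rpm ← 2562
throttle_to(3883): rpm ← 3883
set_airspeed(55.88): V ← 55.88 m/s
set_airspeed(56.08): V ← 56.08 m/s
throttle_to(7415): rpm ← 7415
final state: V = 56.08 m/s, rpm = 7415 → n = rpm/60 = 123.583333 rev/s
target J* = 0.4847; solve J* = V/(n·D) for n: n = V/(J*·D) = 56.08/(0.4847 × 2.179) = 53.097950 rev/s
rpm = 60·n = 3185.877006

rpm = 3185.88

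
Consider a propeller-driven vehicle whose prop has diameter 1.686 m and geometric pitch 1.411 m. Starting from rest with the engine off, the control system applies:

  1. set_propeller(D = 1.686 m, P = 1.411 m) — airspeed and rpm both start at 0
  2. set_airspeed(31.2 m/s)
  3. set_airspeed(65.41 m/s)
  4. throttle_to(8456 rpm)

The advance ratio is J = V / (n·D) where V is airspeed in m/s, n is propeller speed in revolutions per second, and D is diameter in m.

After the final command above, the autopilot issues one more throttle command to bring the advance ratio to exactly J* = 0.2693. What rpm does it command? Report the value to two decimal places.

set_propeller: D = 1.686 m, P = 1.411 m (p = P/D = 0.836892); state ← (V=0, rpm=0)
set_airspeed(31.2): V ← 31.2 m/s
set_airspeed(65.41): V ← 65.41 m/s
throttle_to(8456): rpm ← 8456
final state: V = 65.41 m/s, rpm = 8456 → n = rpm/60 = 140.933333 rev/s
target J* = 0.2693; solve J* = V/(n·D) for n: n = V/(J*·D) = 65.41/(0.2693 × 1.686) = 144.062261 rev/s
rpm = 60·n = 8643.735637

rpm = 8643.74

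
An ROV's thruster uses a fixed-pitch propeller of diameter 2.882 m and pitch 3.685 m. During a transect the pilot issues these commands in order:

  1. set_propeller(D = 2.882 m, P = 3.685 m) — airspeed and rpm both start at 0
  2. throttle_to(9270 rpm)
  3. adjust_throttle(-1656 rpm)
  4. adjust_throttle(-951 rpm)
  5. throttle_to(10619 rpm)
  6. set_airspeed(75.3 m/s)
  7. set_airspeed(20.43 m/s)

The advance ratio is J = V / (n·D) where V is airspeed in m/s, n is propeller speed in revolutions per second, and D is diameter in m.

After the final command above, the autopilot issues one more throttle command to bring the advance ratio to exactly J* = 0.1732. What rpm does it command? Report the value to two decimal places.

set_propeller: D = 2.882 m, P = 3.685 m (p = P/D = 1.278626); state ← (V=0, rpm=0)
throttle_to(9270): rpm ← 9270
adjust_throttle(-1656): rpm ← 9270 -1656 = 7614
adjust_throttle(-951): rpm ← 7614 -951 = 6663
throttle_to(10619): rpm ← 10619
set_airspeed(75.3): V ← 75.3 m/s
set_airspeed(20.43): V ← 20.43 m/s
final state: V = 20.43 m/s, rpm = 10619 → n = rpm/60 = 176.983333 rev/s
target J* = 0.1732; solve J* = V/(n·D) for n: n = V/(J*·D) = 20.43/(0.1732 × 2.882) = 40.928564 rev/s
rpm = 60·n = 2455.713812

rpm = 2455.71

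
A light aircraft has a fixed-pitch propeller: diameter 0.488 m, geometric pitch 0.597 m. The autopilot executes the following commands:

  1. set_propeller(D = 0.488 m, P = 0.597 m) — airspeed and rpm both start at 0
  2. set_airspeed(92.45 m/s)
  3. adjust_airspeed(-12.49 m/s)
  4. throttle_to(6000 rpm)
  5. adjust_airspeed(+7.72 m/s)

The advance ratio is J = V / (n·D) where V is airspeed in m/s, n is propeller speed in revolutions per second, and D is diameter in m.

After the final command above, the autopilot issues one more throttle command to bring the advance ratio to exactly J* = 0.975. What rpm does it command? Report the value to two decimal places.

rpm = 11056.75

set_propeller: D = 0.488 m, P = 0.597 m (p = P/D = 1.223361); state ← (V=0, rpm=0)
set_airspeed(92.45): V ← 92.45 m/s
adjust_airspeed(-12.49): V ← 92.45 -12.49 = 79.96 m/s
throttle_to(6000): rpm ← 6000
adjust_airspeed(+7.72): V ← 79.96 +7.72 = 87.68 m/s
final state: V = 87.68 m/s, rpm = 6000 → n = rpm/60 = 100.000000 rev/s
target J* = 0.975; solve J* = V/(n·D) for n: n = V/(J*·D) = 87.68/(0.975 × 0.488) = 184.279109 rev/s
rpm = 60·n = 11056.746532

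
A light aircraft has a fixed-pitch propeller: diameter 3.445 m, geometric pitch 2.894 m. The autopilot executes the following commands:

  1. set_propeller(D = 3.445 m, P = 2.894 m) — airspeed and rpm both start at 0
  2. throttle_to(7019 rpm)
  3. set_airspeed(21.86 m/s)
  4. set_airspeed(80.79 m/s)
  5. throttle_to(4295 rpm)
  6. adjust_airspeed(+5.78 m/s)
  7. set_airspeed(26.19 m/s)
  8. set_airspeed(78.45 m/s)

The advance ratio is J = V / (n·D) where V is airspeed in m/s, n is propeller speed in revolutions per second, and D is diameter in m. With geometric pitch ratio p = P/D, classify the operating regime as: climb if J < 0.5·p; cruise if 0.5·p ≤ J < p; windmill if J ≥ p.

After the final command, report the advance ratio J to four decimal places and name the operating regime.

set_propeller: D = 3.445 m, P = 2.894 m (p = P/D = 0.840058); state ← (V=0, rpm=0)
throttle_to(7019): rpm ← 7019
set_airspeed(21.86): V ← 21.86 m/s
set_airspeed(80.79): V ← 80.79 m/s
throttle_to(4295): rpm ← 4295
adjust_airspeed(+5.78): V ← 80.79 +5.78 = 86.57 m/s
set_airspeed(26.19): V ← 26.19 m/s
set_airspeed(78.45): V ← 78.45 m/s
final state: V = 78.45 m/s, rpm = 4295 → n = rpm/60 = 71.583333 rev/s
J = V / (n·D) = 78.45 / (71.583333 × 3.445) = 0.318121
regime bands: climb J<0.4200 | cruise [0.4200, 0.8401) | windmill J≥0.8401
J = 0.3181 → climb

J = 0.3181, regime = climb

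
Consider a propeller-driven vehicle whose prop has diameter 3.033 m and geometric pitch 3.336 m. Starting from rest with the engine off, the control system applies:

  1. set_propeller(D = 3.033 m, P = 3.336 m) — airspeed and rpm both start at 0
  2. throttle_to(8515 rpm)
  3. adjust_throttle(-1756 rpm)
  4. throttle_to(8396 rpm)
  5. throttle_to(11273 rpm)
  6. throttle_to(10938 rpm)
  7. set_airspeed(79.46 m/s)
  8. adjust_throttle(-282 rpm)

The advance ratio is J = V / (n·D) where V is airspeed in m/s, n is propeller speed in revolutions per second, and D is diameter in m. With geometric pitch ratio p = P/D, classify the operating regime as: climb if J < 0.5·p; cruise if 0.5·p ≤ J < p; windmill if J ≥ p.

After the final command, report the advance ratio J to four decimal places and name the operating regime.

set_propeller: D = 3.033 m, P = 3.336 m (p = P/D = 1.099901); state ← (V=0, rpm=0)
throttle_to(8515): rpm ← 8515
adjust_throttle(-1756): rpm ← 8515 -1756 = 6759
throttle_to(8396): rpm ← 8396
throttle_to(11273): rpm ← 11273
throttle_to(10938): rpm ← 10938
set_airspeed(79.46): V ← 79.46 m/s
adjust_throttle(-282): rpm ← 10938 -282 = 10656
final state: V = 79.46 m/s, rpm = 10656 → n = rpm/60 = 177.600000 rev/s
J = V / (n·D) = 79.46 / (177.600000 × 3.033) = 0.147514
regime bands: climb J<0.5500 | cruise [0.5500, 1.0999) | windmill J≥1.0999
J = 0.1475 → climb

J = 0.1475, regime = climb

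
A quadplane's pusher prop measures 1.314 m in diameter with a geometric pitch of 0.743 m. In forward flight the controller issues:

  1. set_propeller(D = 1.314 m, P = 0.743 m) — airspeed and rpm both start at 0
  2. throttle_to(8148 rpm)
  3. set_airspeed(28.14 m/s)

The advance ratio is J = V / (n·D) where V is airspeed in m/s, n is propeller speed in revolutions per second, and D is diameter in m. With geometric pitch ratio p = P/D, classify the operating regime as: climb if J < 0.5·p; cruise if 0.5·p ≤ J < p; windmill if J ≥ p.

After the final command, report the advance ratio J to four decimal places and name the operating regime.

set_propeller: D = 1.314 m, P = 0.743 m (p = P/D = 0.565449); state ← (V=0, rpm=0)
throttle_to(8148): rpm ← 8148
set_airspeed(28.14): V ← 28.14 m/s
final state: V = 28.14 m/s, rpm = 8148 → n = rpm/60 = 135.800000 rev/s
J = V / (n·D) = 28.14 / (135.800000 × 1.314) = 0.157699
regime bands: climb J<0.2827 | cruise [0.2827, 0.5654) | windmill J≥0.5654
J = 0.1577 → climb

J = 0.1577, regime = climb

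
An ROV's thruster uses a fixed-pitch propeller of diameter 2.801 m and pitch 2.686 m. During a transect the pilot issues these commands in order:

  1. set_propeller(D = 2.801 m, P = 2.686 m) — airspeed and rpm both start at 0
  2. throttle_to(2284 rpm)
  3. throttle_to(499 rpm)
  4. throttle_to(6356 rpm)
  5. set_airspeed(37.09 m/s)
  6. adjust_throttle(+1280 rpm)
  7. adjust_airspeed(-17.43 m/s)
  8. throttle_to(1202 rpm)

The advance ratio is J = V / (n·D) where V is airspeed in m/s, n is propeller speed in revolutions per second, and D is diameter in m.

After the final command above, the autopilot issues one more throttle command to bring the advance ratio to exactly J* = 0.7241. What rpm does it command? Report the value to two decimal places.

set_propeller: D = 2.801 m, P = 2.686 m (p = P/D = 0.958943); state ← (V=0, rpm=0)
throttle_to(2284): rpm ← 2284
throttle_to(499): rpm ← 499
throttle_to(6356): rpm ← 6356
set_airspeed(37.09): V ← 37.09 m/s
adjust_throttle(+1280): rpm ← 6356 +1280 = 7636
adjust_airspeed(-17.43): V ← 37.09 -17.43 = 19.66 m/s
throttle_to(1202): rpm ← 1202
final state: V = 19.66 m/s, rpm = 1202 → n = rpm/60 = 20.033333 rev/s
target J* = 0.7241; solve J* = V/(n·D) for n: n = V/(J*·D) = 19.66/(0.7241 × 2.801) = 9.693305 rev/s
rpm = 60·n = 581.598272

rpm = 581.60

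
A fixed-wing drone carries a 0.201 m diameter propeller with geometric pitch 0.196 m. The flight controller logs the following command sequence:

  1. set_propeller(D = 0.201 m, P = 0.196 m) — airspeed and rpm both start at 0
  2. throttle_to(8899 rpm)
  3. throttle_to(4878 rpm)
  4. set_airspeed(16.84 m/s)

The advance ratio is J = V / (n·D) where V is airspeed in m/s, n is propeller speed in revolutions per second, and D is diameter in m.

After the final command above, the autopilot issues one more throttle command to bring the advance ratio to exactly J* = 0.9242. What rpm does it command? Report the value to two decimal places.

rpm = 5439.15

set_propeller: D = 0.201 m, P = 0.196 m (p = P/D = 0.975124); state ← (V=0, rpm=0)
throttle_to(8899): rpm ← 8899
throttle_to(4878): rpm ← 4878
set_airspeed(16.84): V ← 16.84 m/s
final state: V = 16.84 m/s, rpm = 4878 → n = rpm/60 = 81.300000 rev/s
target J* = 0.9242; solve J* = V/(n·D) for n: n = V/(J*·D) = 16.84/(0.9242 × 0.201) = 90.652558 rev/s
rpm = 60·n = 5439.153508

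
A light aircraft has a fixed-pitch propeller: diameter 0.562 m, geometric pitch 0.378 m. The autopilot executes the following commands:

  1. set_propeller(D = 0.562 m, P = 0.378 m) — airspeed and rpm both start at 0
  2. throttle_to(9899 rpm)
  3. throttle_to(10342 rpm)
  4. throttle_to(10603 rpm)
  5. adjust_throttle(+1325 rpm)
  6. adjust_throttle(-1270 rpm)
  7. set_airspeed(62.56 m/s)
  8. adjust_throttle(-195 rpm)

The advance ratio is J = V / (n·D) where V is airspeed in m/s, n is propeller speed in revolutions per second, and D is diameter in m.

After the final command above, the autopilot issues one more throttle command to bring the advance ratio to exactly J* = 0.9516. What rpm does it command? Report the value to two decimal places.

rpm = 7018.71

set_propeller: D = 0.562 m, P = 0.378 m (p = P/D = 0.672598); state ← (V=0, rpm=0)
throttle_to(9899): rpm ← 9899
throttle_to(10342): rpm ← 10342
throttle_to(10603): rpm ← 10603
adjust_throttle(+1325): rpm ← 10603 +1325 = 11928
adjust_throttle(-1270): rpm ← 11928 -1270 = 10658
set_airspeed(62.56): V ← 62.56 m/s
adjust_throttle(-195): rpm ← 10658 -195 = 10463
final state: V = 62.56 m/s, rpm = 10463 → n = rpm/60 = 174.383333 rev/s
target J* = 0.9516; solve J* = V/(n·D) for n: n = V/(J*·D) = 62.56/(0.9516 × 0.562) = 116.978485 rev/s
rpm = 60·n = 7018.709078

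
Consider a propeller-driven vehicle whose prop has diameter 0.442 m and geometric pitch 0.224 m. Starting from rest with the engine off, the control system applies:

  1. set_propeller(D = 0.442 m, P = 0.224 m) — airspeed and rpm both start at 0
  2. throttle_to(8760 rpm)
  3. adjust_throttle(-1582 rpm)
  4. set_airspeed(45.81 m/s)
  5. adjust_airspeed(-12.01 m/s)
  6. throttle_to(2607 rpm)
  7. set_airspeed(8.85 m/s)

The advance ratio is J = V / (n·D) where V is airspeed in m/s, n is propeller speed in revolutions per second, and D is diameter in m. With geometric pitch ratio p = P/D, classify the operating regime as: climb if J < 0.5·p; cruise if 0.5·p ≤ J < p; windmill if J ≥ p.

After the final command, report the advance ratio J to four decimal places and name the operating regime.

J = 0.4608, regime = cruise

set_propeller: D = 0.442 m, P = 0.224 m (p = P/D = 0.506787); state ← (V=0, rpm=0)
throttle_to(8760): rpm ← 8760
adjust_throttle(-1582): rpm ← 8760 -1582 = 7178
set_airspeed(45.81): V ← 45.81 m/s
adjust_airspeed(-12.01): V ← 45.81 -12.01 = 33.8 m/s
throttle_to(2607): rpm ← 2607
set_airspeed(8.85): V ← 8.85 m/s
final state: V = 8.85 m/s, rpm = 2607 → n = rpm/60 = 43.450000 rev/s
J = V / (n·D) = 8.85 / (43.450000 × 0.442) = 0.460820
regime bands: climb J<0.2534 | cruise [0.2534, 0.5068) | windmill J≥0.5068
J = 0.4608 → cruise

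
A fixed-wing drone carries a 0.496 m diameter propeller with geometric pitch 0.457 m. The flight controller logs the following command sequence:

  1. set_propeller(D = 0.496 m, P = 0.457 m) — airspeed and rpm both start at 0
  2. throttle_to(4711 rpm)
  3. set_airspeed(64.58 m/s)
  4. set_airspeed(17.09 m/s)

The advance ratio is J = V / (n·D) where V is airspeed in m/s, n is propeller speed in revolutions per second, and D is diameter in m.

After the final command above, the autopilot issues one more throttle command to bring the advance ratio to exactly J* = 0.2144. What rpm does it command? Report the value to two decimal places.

rpm = 9642.44

set_propeller: D = 0.496 m, P = 0.457 m (p = P/D = 0.921371); state ← (V=0, rpm=0)
throttle_to(4711): rpm ← 4711
set_airspeed(64.58): V ← 64.58 m/s
set_airspeed(17.09): V ← 17.09 m/s
final state: V = 17.09 m/s, rpm = 4711 → n = rpm/60 = 78.516667 rev/s
target J* = 0.2144; solve J* = V/(n·D) for n: n = V/(J*·D) = 17.09/(0.2144 × 0.496) = 160.707300 rev/s
rpm = 60·n = 9642.438012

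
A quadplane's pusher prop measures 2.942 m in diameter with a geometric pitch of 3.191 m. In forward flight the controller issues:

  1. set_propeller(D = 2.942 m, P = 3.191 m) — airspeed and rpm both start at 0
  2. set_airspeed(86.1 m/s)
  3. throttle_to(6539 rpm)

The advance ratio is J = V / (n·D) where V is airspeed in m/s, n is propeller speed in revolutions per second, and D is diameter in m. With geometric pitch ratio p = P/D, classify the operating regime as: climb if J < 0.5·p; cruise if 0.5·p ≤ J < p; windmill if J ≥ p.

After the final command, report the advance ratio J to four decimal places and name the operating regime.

set_propeller: D = 2.942 m, P = 3.191 m (p = P/D = 1.084636); state ← (V=0, rpm=0)
set_airspeed(86.1): V ← 86.1 m/s
throttle_to(6539): rpm ← 6539
final state: V = 86.1 m/s, rpm = 6539 → n = rpm/60 = 108.983333 rev/s
J = V / (n·D) = 86.1 / (108.983333 × 2.942) = 0.268535
regime bands: climb J<0.5423 | cruise [0.5423, 1.0846) | windmill J≥1.0846
J = 0.2685 → climb

J = 0.2685, regime = climb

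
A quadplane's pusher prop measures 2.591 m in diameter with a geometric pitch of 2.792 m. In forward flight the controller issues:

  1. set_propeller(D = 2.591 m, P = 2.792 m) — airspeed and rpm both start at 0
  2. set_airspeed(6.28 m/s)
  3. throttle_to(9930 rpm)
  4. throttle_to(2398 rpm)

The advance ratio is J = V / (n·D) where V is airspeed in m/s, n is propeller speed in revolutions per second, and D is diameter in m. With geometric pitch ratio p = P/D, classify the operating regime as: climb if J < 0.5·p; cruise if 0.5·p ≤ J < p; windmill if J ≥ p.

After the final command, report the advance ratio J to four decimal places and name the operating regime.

set_propeller: D = 2.591 m, P = 2.792 m (p = P/D = 1.077576); state ← (V=0, rpm=0)
set_airspeed(6.28): V ← 6.28 m/s
throttle_to(9930): rpm ← 9930
throttle_to(2398): rpm ← 2398
final state: V = 6.28 m/s, rpm = 2398 → n = rpm/60 = 39.966667 rev/s
J = V / (n·D) = 6.28 / (39.966667 × 2.591) = 0.060645
regime bands: climb J<0.5388 | cruise [0.5388, 1.0776) | windmill J≥1.0776
J = 0.0606 → climb

J = 0.0606, regime = climb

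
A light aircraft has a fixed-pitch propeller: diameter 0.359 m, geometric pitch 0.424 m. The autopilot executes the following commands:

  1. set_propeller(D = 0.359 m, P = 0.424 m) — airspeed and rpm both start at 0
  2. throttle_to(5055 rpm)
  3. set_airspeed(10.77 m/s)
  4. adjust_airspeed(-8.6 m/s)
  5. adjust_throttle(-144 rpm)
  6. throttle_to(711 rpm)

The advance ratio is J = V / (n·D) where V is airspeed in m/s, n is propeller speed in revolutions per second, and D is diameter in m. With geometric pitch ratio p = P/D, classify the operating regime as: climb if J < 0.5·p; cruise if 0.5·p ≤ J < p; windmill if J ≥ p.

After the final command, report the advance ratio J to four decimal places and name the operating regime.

set_propeller: D = 0.359 m, P = 0.424 m (p = P/D = 1.181058); state ← (V=0, rpm=0)
throttle_to(5055): rpm ← 5055
set_airspeed(10.77): V ← 10.77 m/s
adjust_airspeed(-8.6): V ← 10.77 -8.6 = 2.17 m/s
adjust_throttle(-144): rpm ← 5055 -144 = 4911
throttle_to(711): rpm ← 711
final state: V = 2.17 m/s, rpm = 711 → n = rpm/60 = 11.850000 rev/s
J = V / (n·D) = 2.17 / (11.850000 × 0.359) = 0.510090
regime bands: climb J<0.5905 | cruise [0.5905, 1.1811) | windmill J≥1.1811
J = 0.5101 → climb

J = 0.5101, regime = climb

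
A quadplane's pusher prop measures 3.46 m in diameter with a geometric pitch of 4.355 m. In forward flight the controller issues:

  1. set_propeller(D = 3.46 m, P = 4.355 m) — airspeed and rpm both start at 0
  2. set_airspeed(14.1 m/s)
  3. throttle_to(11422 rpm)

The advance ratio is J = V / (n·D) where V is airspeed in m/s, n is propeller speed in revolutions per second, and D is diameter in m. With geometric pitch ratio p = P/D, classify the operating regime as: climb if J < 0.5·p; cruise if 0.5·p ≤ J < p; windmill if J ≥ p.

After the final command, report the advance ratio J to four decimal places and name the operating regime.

J = 0.0214, regime = climb

set_propeller: D = 3.46 m, P = 4.355 m (p = P/D = 1.258671); state ← (V=0, rpm=0)
set_airspeed(14.1): V ← 14.1 m/s
throttle_to(11422): rpm ← 11422
final state: V = 14.1 m/s, rpm = 11422 → n = rpm/60 = 190.366667 rev/s
J = V / (n·D) = 14.1 / (190.366667 × 3.46) = 0.021407
regime bands: climb J<0.6293 | cruise [0.6293, 1.2587) | windmill J≥1.2587
J = 0.0214 → climb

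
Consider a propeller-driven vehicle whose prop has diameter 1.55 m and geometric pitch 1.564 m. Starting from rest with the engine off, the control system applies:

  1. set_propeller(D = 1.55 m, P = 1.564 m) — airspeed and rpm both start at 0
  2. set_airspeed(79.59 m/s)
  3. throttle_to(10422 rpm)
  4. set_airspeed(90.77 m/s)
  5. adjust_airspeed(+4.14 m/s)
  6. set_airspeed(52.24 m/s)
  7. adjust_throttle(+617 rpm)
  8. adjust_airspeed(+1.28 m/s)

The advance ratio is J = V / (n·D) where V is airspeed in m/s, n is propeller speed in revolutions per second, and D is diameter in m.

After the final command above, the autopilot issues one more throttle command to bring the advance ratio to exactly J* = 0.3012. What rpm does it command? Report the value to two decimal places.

rpm = 6878.29

set_propeller: D = 1.55 m, P = 1.564 m (p = P/D = 1.009032); state ← (V=0, rpm=0)
set_airspeed(79.59): V ← 79.59 m/s
throttle_to(10422): rpm ← 10422
set_airspeed(90.77): V ← 90.77 m/s
adjust_airspeed(+4.14): V ← 90.77 +4.14 = 94.91 m/s
set_airspeed(52.24): V ← 52.24 m/s
adjust_throttle(+617): rpm ← 10422 +617 = 11039
adjust_airspeed(+1.28): V ← 52.24 +1.28 = 53.52 m/s
final state: V = 53.52 m/s, rpm = 11039 → n = rpm/60 = 183.983333 rev/s
target J* = 0.3012; solve J* = V/(n·D) for n: n = V/(J*·D) = 53.52/(0.3012 × 1.55) = 114.638221 rev/s
rpm = 60·n = 6878.293278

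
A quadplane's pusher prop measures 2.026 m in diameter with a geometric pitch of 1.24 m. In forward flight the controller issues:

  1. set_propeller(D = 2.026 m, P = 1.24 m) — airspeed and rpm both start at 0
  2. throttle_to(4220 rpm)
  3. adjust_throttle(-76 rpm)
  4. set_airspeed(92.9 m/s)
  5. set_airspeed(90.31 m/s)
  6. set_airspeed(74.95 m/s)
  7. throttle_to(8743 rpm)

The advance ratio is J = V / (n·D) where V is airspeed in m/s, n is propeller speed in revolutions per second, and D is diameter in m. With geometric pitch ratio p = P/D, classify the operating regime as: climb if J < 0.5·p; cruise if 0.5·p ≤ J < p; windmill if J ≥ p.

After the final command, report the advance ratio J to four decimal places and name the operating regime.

J = 0.2539, regime = climb

set_propeller: D = 2.026 m, P = 1.24 m (p = P/D = 0.612043); state ← (V=0, rpm=0)
throttle_to(4220): rpm ← 4220
adjust_throttle(-76): rpm ← 4220 -76 = 4144
set_airspeed(92.9): V ← 92.9 m/s
set_airspeed(90.31): V ← 90.31 m/s
set_airspeed(74.95): V ← 74.95 m/s
throttle_to(8743): rpm ← 8743
final state: V = 74.95 m/s, rpm = 8743 → n = rpm/60 = 145.716667 rev/s
J = V / (n·D) = 74.95 / (145.716667 × 2.026) = 0.253877
regime bands: climb J<0.3060 | cruise [0.3060, 0.6120) | windmill J≥0.6120
J = 0.2539 → climb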